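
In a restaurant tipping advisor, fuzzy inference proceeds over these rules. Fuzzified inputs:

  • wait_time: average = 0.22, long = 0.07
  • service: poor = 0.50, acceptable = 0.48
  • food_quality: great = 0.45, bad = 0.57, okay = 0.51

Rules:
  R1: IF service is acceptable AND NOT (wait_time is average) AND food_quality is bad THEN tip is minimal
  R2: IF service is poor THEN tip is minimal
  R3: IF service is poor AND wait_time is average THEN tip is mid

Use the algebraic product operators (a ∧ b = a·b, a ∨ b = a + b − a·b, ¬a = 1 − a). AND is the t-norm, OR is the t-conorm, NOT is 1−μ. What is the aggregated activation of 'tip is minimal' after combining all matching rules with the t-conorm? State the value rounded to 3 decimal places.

R1: acceptable=0.48, ¬average=1−0.22=0.78, bad=0.57; AND[a·b] → w = 0.2134
R2: poor=0.50 → w = 0.5000
R3: poor=0.50, average=0.22; AND[a·b] → w = 0.1100
Rules with consequent 'minimal': {R1, R2} → strengths 0.2134, 0.5000
Aggregate via t-conorm [a + b − a·b]: 0.6067

0.607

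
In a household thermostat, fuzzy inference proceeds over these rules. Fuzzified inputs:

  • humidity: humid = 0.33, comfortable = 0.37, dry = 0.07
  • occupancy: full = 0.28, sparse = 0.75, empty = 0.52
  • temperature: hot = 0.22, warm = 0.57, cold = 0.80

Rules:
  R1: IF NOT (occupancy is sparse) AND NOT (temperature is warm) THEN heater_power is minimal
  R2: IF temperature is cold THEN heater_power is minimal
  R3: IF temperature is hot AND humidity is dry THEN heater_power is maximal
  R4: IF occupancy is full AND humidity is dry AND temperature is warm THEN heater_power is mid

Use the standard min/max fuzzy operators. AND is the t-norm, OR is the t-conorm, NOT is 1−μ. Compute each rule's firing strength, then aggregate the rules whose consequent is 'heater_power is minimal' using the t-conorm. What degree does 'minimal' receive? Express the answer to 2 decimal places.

R1: ¬sparse=1−0.75=0.25, ¬warm=1−0.57=0.43; AND[min(a, b)] → w = 0.25
R2: cold=0.80 → w = 0.80
R3: hot=0.22, dry=0.07; AND[min(a, b)] → w = 0.07
R4: full=0.28, dry=0.07, warm=0.57; AND[min(a, b)] → w = 0.07
Rules with consequent 'minimal': {R1, R2} → strengths 0.25, 0.80
Aggregate via t-conorm [max(a, b)]: 0.80

0.80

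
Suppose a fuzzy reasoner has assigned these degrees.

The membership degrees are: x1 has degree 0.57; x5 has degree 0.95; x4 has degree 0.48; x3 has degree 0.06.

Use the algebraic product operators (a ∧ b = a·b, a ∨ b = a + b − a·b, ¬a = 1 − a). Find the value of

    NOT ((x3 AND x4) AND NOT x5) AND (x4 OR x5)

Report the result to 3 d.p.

0.973

x3 AND x4 = a·b on (0.0600, 0.4800) = 0.0288
NOT x5 = 1 − 0.9500 = 0.0500
(x3 AND x4) AND NOT x5 = a·b on (0.0288, 0.0500) = 0.0014
NOT ((x3 AND x4) AND NOT x5) = 1 − 0.0014 = 0.9986
x4 OR x5 = a + b − a·b on (0.4800, 0.9500) = 0.9740
NOT ((x3 AND x4) AND NOT x5) AND (x4 OR x5) = a·b on (0.9986, 0.9740) = 0.9726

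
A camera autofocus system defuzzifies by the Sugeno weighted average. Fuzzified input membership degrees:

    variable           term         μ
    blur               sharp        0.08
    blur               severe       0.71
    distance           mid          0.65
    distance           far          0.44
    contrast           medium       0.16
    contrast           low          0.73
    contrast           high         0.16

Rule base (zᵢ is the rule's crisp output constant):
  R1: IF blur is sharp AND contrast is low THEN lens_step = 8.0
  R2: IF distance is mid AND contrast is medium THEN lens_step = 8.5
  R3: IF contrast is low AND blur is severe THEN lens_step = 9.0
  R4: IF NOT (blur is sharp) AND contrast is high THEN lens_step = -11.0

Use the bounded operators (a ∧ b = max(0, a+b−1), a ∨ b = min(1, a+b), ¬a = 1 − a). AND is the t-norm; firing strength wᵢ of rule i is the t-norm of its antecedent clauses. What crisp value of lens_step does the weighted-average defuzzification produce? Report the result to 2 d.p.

5.92

R1 (z=8.0): sharp=0.08, low=0.73; AND[max(0, a+b−1)] → w = 0.00
R2 (z=8.5): mid=0.65, medium=0.16; AND[max(0, a+b−1)] → w = 0.00
R3 (z=9.0): low=0.73, severe=0.71; AND[max(0, a+b−1)] → w = 0.44
R4 (z=-11.0): ¬sharp=1−0.08=0.92, high=0.16; AND[max(0, a+b−1)] → w = 0.08
Weighted average = (0.00·8.0 + 0.00·8.5 + 0.44·9.0 + 0.08·-11.0) / (0.00 + 0.00 + 0.44 + 0.08)
  = 3.0800 / 0.5200 = 5.92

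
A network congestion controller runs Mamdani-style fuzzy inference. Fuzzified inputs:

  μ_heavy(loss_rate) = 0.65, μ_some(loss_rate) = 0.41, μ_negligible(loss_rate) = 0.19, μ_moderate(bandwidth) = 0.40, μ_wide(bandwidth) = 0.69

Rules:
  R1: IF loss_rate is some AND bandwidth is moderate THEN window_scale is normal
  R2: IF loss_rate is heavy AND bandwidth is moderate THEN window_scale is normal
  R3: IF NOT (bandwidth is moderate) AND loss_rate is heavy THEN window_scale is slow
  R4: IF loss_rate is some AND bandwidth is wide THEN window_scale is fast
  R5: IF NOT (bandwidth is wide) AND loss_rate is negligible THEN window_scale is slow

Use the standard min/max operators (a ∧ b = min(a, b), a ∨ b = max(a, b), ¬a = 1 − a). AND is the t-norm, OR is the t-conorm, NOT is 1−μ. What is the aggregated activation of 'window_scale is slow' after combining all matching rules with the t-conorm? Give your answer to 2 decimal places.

0.60

R1: some=0.41, moderate=0.40; AND[min(a, b)] → w = 0.40
R2: heavy=0.65, moderate=0.40; AND[min(a, b)] → w = 0.40
R3: ¬moderate=1−0.40=0.60, heavy=0.65; AND[min(a, b)] → w = 0.60
R4: some=0.41, wide=0.69; AND[min(a, b)] → w = 0.41
R5: ¬wide=1−0.69=0.31, negligible=0.19; AND[min(a, b)] → w = 0.19
Rules with consequent 'slow': {R3, R5} → strengths 0.60, 0.19
Aggregate via t-conorm [max(a, b)]: 0.60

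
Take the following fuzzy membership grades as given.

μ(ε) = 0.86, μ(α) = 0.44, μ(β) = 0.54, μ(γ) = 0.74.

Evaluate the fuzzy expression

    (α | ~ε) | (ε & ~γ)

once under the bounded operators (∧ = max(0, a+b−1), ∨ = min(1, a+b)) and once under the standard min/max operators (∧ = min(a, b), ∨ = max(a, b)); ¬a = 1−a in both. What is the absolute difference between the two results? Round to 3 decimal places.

0.260

Under bounded:
  ~ε = 1 − 0.86 = 0.14
  α | ~ε = min(1, a+b) on (0.44, 0.14) = 0.58
  ~γ = 1 − 0.74 = 0.26
  ε & ~γ = max(0, a+b−1) on (0.86, 0.26) = 0.12
  (α | ~ε) | (ε & ~γ) = min(1, a+b) on (0.58, 0.12) = 0.70
  → value = 0.7000
Under standard min/max:
  ~ε = 1 − 0.86 = 0.14
  α | ~ε = max(a, b) on (0.44, 0.14) = 0.44
  ~γ = 1 − 0.74 = 0.26
  ε & ~γ = min(a, b) on (0.86, 0.26) = 0.26
  (α | ~ε) | (ε & ~γ) = max(a, b) on (0.44, 0.26) = 0.44
  → value = 0.4400
|0.7000 − 0.4400| = 0.260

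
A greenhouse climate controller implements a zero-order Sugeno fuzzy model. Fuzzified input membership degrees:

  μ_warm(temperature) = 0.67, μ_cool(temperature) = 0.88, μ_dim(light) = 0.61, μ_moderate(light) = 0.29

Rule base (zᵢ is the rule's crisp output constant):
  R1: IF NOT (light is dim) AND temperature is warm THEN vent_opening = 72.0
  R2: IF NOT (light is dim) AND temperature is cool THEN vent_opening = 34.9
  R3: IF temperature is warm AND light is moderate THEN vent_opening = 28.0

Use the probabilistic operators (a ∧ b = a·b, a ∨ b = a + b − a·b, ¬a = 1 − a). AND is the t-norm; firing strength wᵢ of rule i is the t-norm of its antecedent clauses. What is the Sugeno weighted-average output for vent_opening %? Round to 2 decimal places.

45.36

R1 (z=72.0): ¬dim=1−0.61=0.39, warm=0.67; AND[a·b] → w = 0.2613
R2 (z=34.9): ¬dim=1−0.61=0.39, cool=0.88; AND[a·b] → w = 0.3432
R3 (z=28.0): warm=0.67, moderate=0.29; AND[a·b] → w = 0.1943
Weighted average = (0.2613·72.0 + 0.3432·34.9 + 0.1943·28.0) / (0.2613 + 0.3432 + 0.1943)
  = 36.2317 / 0.7988 = 45.36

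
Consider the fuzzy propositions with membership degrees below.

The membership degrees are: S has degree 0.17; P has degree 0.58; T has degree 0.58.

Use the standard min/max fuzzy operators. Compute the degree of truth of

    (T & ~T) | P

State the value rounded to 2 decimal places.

~T = 1 − 0.58 = 0.42
T & ~T = min(a, b) on (0.58, 0.42) = 0.42
(T & ~T) | P = max(a, b) on (0.42, 0.58) = 0.58

0.58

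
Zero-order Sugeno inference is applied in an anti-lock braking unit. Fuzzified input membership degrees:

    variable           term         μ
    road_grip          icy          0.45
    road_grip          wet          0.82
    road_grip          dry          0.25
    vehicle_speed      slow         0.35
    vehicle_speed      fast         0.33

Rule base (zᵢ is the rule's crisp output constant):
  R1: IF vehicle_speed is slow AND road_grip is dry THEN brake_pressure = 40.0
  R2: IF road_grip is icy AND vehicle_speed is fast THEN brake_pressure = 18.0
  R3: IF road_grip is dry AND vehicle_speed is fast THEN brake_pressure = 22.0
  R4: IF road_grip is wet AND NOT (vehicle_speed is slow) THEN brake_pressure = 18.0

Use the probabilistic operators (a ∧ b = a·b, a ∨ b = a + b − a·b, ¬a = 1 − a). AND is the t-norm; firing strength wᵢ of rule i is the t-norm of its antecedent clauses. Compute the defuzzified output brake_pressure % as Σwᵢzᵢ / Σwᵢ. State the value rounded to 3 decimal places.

R1 (z=40.0): slow=0.35, dry=0.25; AND[a·b] → w = 0.0875
R2 (z=18.0): icy=0.45, fast=0.33; AND[a·b] → w = 0.1485
R3 (z=22.0): dry=0.25, fast=0.33; AND[a·b] → w = 0.0825
R4 (z=18.0): wet=0.82, ¬slow=1−0.35=0.65; AND[a·b] → w = 0.5330
Weighted average = (0.0875·40.0 + 0.1485·18.0 + 0.0825·22.0 + 0.5330·18.0) / (0.0875 + 0.1485 + 0.0825 + 0.5330)
  = 17.5820 / 0.8515 = 20.648

20.648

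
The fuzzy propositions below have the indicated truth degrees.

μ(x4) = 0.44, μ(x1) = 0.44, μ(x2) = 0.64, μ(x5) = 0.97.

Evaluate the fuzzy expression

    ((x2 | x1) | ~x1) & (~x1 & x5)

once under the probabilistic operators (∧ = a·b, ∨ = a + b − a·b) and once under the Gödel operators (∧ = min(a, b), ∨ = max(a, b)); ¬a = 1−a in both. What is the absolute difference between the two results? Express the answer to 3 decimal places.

0.065

Under probabilistic:
  x2 | x1 = a + b − a·b on (0.6400, 0.4400) = 0.7984
  ~x1 = 1 − 0.4400 = 0.5600
  (x2 | x1) | ~x1 = a + b − a·b on (0.7984, 0.5600) = 0.9113
  ~x1 = 1 − 0.4400 = 0.5600
  ~x1 & x5 = a·b on (0.5600, 0.9700) = 0.5432
  ((x2 | x1) | ~x1) & (~x1 & x5) = a·b on (0.9113, 0.5432) = 0.4950
  → value = 0.4950
Under Gödel:
  x2 | x1 = max(a, b) on (0.64, 0.44) = 0.64
  ~x1 = 1 − 0.44 = 0.56
  (x2 | x1) | ~x1 = max(a, b) on (0.64, 0.56) = 0.64
  ~x1 = 1 − 0.44 = 0.56
  ~x1 & x5 = min(a, b) on (0.56, 0.97) = 0.56
  ((x2 | x1) | ~x1) & (~x1 & x5) = min(a, b) on (0.64, 0.56) = 0.56
  → value = 0.5600
|0.4950 − 0.5600| = 0.065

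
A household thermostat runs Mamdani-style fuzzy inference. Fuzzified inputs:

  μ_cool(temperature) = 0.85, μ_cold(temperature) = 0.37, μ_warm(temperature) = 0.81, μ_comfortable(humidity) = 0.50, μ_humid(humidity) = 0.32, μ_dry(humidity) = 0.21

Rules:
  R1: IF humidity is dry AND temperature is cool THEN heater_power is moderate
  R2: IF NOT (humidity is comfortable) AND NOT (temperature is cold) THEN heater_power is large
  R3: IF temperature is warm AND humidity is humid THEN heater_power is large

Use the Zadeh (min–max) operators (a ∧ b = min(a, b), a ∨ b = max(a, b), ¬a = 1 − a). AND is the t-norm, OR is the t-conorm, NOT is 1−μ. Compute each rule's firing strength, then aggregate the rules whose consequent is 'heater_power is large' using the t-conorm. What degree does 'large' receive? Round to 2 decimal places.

R1: dry=0.21, cool=0.85; AND[min(a, b)] → w = 0.21
R2: ¬comfortable=1−0.50=0.50, ¬cold=1−0.37=0.63; AND[min(a, b)] → w = 0.50
R3: warm=0.81, humid=0.32; AND[min(a, b)] → w = 0.32
Rules with consequent 'large': {R2, R3} → strengths 0.50, 0.32
Aggregate via t-conorm [max(a, b)]: 0.50

0.50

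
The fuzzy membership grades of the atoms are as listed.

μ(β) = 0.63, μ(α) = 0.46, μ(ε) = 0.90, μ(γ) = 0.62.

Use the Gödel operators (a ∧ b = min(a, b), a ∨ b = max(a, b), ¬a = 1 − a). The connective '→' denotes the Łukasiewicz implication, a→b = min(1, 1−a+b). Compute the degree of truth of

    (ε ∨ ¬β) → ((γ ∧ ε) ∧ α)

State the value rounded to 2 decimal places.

0.56

¬β = 1 − 0.63 = 0.37
ε ∨ ¬β = max(a, b) on (0.90, 0.37) = 0.90
γ ∧ ε = min(a, b) on (0.62, 0.90) = 0.62
(γ ∧ ε) ∧ α = min(a, b) on (0.62, 0.46) = 0.46
(ε ∨ ¬β) → ((γ ∧ ε) ∧ α)  [Łukasiewicz: min(1, 1−a+b)] with a=0.90, b=0.46 → 0.56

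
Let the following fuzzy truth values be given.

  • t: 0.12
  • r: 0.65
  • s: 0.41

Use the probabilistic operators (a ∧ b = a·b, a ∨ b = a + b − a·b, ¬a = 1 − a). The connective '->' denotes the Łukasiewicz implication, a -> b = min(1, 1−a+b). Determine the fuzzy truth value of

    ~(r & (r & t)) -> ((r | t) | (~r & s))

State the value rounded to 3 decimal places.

0.787

r & t = a·b on (0.6500, 0.1200) = 0.0780
r & (r & t) = a·b on (0.6500, 0.0780) = 0.0507
~(r & (r & t)) = 1 − 0.0507 = 0.9493
r | t = a + b − a·b on (0.6500, 0.1200) = 0.6920
~r = 1 − 0.6500 = 0.3500
~r & s = a·b on (0.3500, 0.4100) = 0.1435
(r | t) | (~r & s) = a + b − a·b on (0.6920, 0.1435) = 0.7362
~(r & (r & t)) -> ((r | t) | (~r & s))  [Łukasiewicz: min(1, 1−a+b)] with a=0.9493, b=0.7362 → 0.7869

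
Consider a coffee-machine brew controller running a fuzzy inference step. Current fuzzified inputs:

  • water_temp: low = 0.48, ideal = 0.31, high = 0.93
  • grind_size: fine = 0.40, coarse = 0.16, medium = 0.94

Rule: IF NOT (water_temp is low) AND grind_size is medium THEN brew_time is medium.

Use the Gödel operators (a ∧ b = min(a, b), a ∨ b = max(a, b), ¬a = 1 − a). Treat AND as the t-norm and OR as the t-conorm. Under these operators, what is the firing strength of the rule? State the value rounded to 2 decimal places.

0.52

firing strength: ¬low=1−0.48=0.52, medium=0.94; AND[min(a, b)] → w = 0.52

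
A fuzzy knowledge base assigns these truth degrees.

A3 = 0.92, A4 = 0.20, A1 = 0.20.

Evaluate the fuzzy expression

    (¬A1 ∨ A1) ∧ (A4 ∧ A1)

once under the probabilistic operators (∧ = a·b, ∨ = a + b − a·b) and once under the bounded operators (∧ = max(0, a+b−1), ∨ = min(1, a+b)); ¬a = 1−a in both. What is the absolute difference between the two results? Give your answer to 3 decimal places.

0.034

Under probabilistic:
  ¬A1 = 1 − 0.2000 = 0.8000
  ¬A1 ∨ A1 = a + b − a·b on (0.8000, 0.2000) = 0.8400
  A4 ∧ A1 = a·b on (0.2000, 0.2000) = 0.0400
  (¬A1 ∨ A1) ∧ (A4 ∧ A1) = a·b on (0.8400, 0.0400) = 0.0336
  → value = 0.0336
Under bounded:
  ¬A1 = 1 − 0.20 = 0.80
  ¬A1 ∨ A1 = min(1, a+b) on (0.80, 0.20) = 1.00
  A4 ∧ A1 = max(0, a+b−1) on (0.20, 0.20) = 0.00
  (¬A1 ∨ A1) ∧ (A4 ∧ A1) = max(0, a+b−1) on (1.00, 0.00) = 0.00
  → value = 0.0000
|0.0336 − 0.0000| = 0.034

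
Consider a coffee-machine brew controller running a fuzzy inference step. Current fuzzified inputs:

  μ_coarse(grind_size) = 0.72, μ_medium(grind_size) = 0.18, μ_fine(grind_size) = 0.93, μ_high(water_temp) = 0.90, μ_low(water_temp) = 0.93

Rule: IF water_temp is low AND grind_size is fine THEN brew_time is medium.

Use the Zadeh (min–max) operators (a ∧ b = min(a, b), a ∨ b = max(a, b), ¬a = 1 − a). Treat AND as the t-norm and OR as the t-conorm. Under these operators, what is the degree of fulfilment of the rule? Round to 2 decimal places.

0.93

firing strength: low=0.93, fine=0.93; AND[min(a, b)] → w = 0.93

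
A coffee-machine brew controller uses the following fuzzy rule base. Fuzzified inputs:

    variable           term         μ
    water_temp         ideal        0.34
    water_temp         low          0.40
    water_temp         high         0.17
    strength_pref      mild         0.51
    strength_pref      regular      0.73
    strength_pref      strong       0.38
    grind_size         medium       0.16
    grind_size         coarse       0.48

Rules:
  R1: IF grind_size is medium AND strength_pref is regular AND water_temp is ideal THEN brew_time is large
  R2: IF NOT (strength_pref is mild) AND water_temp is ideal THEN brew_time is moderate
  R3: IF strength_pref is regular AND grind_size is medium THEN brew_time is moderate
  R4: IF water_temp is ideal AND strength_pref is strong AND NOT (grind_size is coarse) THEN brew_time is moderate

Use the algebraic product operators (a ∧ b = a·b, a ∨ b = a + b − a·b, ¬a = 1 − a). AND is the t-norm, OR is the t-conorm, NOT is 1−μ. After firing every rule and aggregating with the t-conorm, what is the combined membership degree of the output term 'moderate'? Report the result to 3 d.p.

R1: medium=0.16, regular=0.73, ideal=0.34; AND[a·b] → w = 0.0397
R2: ¬mild=1−0.51=0.49, ideal=0.34; AND[a·b] → w = 0.1666
R3: regular=0.73, medium=0.16; AND[a·b] → w = 0.1168
R4: ideal=0.34, strong=0.38, ¬coarse=1−0.48=0.52; AND[a·b] → w = 0.0672
Rules with consequent 'moderate': {R2, R3, R4} → strengths 0.1666, 0.1168, 0.0672
Aggregate via t-conorm [a + b − a·b]: 0.3134

0.313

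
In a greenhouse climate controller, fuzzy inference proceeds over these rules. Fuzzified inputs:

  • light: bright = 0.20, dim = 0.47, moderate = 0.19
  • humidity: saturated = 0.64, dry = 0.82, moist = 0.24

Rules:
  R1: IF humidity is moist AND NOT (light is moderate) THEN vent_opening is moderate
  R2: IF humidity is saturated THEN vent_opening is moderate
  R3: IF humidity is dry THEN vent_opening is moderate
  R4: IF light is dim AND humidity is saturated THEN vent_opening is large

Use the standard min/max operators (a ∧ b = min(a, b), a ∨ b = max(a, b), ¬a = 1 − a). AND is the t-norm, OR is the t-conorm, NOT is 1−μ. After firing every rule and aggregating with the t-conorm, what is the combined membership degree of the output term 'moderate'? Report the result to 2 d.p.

R1: moist=0.24, ¬moderate=1−0.19=0.81; AND[min(a, b)] → w = 0.24
R2: saturated=0.64 → w = 0.64
R3: dry=0.82 → w = 0.82
R4: dim=0.47, saturated=0.64; AND[min(a, b)] → w = 0.47
Rules with consequent 'moderate': {R1, R2, R3} → strengths 0.24, 0.64, 0.82
Aggregate via t-conorm [max(a, b)]: 0.82

0.82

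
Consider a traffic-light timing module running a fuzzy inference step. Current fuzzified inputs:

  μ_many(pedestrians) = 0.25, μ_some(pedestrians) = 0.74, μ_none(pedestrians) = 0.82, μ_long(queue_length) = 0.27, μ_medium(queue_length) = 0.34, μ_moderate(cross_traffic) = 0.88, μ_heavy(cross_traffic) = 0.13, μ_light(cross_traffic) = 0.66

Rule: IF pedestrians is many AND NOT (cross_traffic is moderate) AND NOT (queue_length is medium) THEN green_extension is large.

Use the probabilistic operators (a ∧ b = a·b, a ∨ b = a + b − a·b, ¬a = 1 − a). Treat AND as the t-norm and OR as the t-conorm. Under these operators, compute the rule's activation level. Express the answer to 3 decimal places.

firing strength: many=0.25, ¬moderate=1−0.88=0.12, ¬medium=1−0.34=0.66; AND[a·b] → w = 0.0198

0.020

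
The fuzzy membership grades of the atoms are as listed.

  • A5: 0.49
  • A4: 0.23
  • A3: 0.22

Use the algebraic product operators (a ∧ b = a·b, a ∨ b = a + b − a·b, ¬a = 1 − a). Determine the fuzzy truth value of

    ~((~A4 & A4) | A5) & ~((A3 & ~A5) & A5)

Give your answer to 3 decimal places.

~A4 = 1 − 0.2300 = 0.7700
~A4 & A4 = a·b on (0.7700, 0.2300) = 0.1771
(~A4 & A4) | A5 = a + b − a·b on (0.1771, 0.4900) = 0.5803
~((~A4 & A4) | A5) = 1 − 0.5803 = 0.4197
~A5 = 1 − 0.4900 = 0.5100
A3 & ~A5 = a·b on (0.2200, 0.5100) = 0.1122
(A3 & ~A5) & A5 = a·b on (0.1122, 0.4900) = 0.0550
~((A3 & ~A5) & A5) = 1 − 0.0550 = 0.9450
~((~A4 & A4) | A5) & ~((A3 & ~A5) & A5) = a·b on (0.4197, 0.9450) = 0.3966

0.397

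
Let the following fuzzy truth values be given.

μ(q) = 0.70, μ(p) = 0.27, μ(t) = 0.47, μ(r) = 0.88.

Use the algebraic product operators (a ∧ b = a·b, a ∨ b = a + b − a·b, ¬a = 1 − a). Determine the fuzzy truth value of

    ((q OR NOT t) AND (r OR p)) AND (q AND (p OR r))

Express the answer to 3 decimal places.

0.501

NOT t = 1 − 0.4700 = 0.5300
q OR NOT t = a + b − a·b on (0.7000, 0.5300) = 0.8590
r OR p = a + b − a·b on (0.8800, 0.2700) = 0.9124
(q OR NOT t) AND (r OR p) = a·b on (0.8590, 0.9124) = 0.7838
p OR r = a + b − a·b on (0.2700, 0.8800) = 0.9124
q AND (p OR r) = a·b on (0.7000, 0.9124) = 0.6387
((q OR NOT t) AND (r OR p)) AND (q AND (p OR r)) = a·b on (0.7838, 0.6387) = 0.5006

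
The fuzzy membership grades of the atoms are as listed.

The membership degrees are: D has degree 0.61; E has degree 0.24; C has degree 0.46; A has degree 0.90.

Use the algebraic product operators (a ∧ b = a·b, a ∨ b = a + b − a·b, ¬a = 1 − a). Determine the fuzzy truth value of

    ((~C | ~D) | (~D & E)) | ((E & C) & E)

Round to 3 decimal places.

0.752

~C = 1 − 0.4600 = 0.5400
~D = 1 − 0.6100 = 0.3900
~C | ~D = a + b − a·b on (0.5400, 0.3900) = 0.7194
~D = 1 − 0.6100 = 0.3900
~D & E = a·b on (0.3900, 0.2400) = 0.0936
(~C | ~D) | (~D & E) = a + b − a·b on (0.7194, 0.0936) = 0.7457
E & C = a·b on (0.2400, 0.4600) = 0.1104
(E & C) & E = a·b on (0.1104, 0.2400) = 0.0265
((~C | ~D) | (~D & E)) | ((E & C) & E) = a + b − a·b on (0.7457, 0.0265) = 0.7524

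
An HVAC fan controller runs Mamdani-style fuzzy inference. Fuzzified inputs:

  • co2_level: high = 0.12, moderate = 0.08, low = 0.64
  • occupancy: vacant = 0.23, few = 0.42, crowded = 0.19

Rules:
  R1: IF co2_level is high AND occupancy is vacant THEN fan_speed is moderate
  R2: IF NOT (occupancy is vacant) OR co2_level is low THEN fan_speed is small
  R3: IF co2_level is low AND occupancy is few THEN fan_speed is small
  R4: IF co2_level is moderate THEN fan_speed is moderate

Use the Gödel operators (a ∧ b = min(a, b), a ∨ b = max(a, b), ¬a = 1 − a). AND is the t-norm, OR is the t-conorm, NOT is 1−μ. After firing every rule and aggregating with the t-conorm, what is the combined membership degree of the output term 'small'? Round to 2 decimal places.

0.77

R1: high=0.12, vacant=0.23; AND[min(a, b)] → w = 0.12
R2: ¬vacant=1−0.23=0.77, low=0.64; OR[max(a, b)] → w = 0.77
R3: low=0.64, few=0.42; AND[min(a, b)] → w = 0.42
R4: moderate=0.08 → w = 0.08
Rules with consequent 'small': {R2, R3} → strengths 0.77, 0.42
Aggregate via t-conorm [max(a, b)]: 0.77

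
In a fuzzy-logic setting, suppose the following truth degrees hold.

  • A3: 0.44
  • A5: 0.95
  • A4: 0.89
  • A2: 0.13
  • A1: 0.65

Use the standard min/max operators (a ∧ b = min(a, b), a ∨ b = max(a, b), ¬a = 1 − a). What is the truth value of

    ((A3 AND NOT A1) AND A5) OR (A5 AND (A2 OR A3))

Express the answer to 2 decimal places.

0.44

NOT A1 = 1 − 0.65 = 0.35
A3 AND NOT A1 = min(a, b) on (0.44, 0.35) = 0.35
(A3 AND NOT A1) AND A5 = min(a, b) on (0.35, 0.95) = 0.35
A2 OR A3 = max(a, b) on (0.13, 0.44) = 0.44
A5 AND (A2 OR A3) = min(a, b) on (0.95, 0.44) = 0.44
((A3 AND NOT A1) AND A5) OR (A5 AND (A2 OR A3)) = max(a, b) on (0.35, 0.44) = 0.44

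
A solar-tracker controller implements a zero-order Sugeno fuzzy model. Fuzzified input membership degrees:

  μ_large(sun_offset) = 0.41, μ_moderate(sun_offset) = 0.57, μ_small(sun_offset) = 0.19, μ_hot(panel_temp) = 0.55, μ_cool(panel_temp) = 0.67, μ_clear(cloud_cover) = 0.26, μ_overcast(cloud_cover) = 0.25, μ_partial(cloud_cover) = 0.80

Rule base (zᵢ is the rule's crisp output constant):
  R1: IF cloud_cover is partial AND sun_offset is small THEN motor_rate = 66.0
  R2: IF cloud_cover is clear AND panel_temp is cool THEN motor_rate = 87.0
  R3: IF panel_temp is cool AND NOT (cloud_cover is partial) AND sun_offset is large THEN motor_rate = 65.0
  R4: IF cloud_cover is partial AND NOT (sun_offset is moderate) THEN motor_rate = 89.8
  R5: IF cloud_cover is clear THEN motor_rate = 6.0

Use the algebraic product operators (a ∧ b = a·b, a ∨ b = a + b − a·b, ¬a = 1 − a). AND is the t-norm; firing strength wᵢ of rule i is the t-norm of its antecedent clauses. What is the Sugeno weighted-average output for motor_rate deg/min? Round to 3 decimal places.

62.133

R1 (z=66.0): partial=0.80, small=0.19; AND[a·b] → w = 0.1520
R2 (z=87.0): clear=0.26, cool=0.67; AND[a·b] → w = 0.1742
R3 (z=65.0): cool=0.67, ¬partial=1−0.80=0.20, large=0.41; AND[a·b] → w = 0.0549
R4 (z=89.8): partial=0.80, ¬moderate=1−0.57=0.43; AND[a·b] → w = 0.3440
R5 (z=6.0): clear=0.26 → w = 0.2600
Weighted average = (0.1520·66.0 + 0.1742·87.0 + 0.0549·65.0 + 0.3440·89.8 + 0.2600·6.0) / (0.1520 + 0.1742 + 0.0549 + 0.3440 + 0.2600)
  = 61.2097 / 0.9851 = 62.133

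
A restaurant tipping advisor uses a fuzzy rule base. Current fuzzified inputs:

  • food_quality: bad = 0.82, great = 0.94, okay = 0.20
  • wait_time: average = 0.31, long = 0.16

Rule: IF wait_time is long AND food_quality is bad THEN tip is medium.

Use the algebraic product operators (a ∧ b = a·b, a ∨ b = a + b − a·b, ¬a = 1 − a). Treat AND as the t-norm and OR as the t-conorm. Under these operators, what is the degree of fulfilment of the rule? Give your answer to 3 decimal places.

0.131

firing strength: long=0.16, bad=0.82; AND[a·b] → w = 0.1312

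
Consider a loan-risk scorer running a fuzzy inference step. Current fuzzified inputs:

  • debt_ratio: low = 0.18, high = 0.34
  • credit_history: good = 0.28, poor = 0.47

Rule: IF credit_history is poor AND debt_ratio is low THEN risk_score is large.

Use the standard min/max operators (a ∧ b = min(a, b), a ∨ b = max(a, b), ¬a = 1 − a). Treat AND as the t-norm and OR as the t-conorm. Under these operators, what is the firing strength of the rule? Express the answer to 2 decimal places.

firing strength: poor=0.47, low=0.18; AND[min(a, b)] → w = 0.18

0.18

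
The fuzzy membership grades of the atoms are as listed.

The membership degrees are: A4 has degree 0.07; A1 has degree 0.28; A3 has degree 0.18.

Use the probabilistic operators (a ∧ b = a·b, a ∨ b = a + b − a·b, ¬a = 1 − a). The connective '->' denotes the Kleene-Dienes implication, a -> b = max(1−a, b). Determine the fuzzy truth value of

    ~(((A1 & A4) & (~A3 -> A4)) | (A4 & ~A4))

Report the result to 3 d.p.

0.932

A1 & A4 = a·b on (0.2800, 0.0700) = 0.0196
~A3 = 1 − 0.1800 = 0.8200
~A3 -> A4  [Kleene-Dienes: max(1−a, b)] with a=0.8200, b=0.0700 → 0.1800
(A1 & A4) & (~A3 -> A4) = a·b on (0.0196, 0.1800) = 0.0035
~A4 = 1 − 0.0700 = 0.9300
A4 & ~A4 = a·b on (0.0700, 0.9300) = 0.0651
((A1 & A4) & (~A3 -> A4)) | (A4 & ~A4) = a + b − a·b on (0.0035, 0.0651) = 0.0684
~(((A1 & A4) & (~A3 -> A4)) | (A4 & ~A4)) = 1 − 0.0684 = 0.9316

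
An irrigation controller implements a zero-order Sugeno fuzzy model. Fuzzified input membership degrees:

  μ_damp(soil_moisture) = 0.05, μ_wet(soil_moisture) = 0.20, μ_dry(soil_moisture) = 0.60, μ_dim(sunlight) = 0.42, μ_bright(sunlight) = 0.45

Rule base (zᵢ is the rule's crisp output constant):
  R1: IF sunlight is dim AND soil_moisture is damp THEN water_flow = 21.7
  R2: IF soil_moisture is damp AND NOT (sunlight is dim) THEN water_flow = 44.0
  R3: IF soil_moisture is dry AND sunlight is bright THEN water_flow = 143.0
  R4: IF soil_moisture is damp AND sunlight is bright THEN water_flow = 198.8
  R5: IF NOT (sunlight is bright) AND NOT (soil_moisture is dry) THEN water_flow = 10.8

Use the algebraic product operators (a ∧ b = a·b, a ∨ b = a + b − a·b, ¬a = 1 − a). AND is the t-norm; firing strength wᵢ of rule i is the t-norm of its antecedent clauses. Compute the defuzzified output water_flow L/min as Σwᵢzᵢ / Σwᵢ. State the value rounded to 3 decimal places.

R1 (z=21.7): dim=0.42, damp=0.05; AND[a·b] → w = 0.0210
R2 (z=44.0): damp=0.05, ¬dim=1−0.42=0.58; AND[a·b] → w = 0.0290
R3 (z=143.0): dry=0.60, bright=0.45; AND[a·b] → w = 0.2700
R4 (z=198.8): damp=0.05, bright=0.45; AND[a·b] → w = 0.0225
R5 (z=10.8): ¬bright=1−0.45=0.55, ¬dry=1−0.60=0.40; AND[a·b] → w = 0.2200
Weighted average = (0.0210·21.7 + 0.0290·44.0 + 0.2700·143.0 + 0.0225·198.8 + 0.2200·10.8) / (0.0210 + 0.0290 + 0.2700 + 0.0225 + 0.2200)
  = 47.1907 / 0.5625 = 83.895

83.895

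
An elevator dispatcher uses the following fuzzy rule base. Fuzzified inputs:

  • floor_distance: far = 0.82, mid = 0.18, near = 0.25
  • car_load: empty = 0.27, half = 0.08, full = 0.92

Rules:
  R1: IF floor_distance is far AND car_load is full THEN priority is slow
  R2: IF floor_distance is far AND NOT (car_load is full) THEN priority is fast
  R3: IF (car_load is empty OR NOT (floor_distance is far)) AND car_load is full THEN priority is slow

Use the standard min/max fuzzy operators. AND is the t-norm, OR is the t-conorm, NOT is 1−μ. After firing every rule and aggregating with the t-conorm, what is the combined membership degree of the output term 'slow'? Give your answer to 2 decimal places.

0.82

R1: far=0.82, full=0.92; AND[min(a, b)] → w = 0.82
R2: far=0.82, ¬full=1−0.92=0.08; AND[min(a, b)] → w = 0.08
R3: (empty=0.27 OR ¬far=1−0.82=0.18) = 0.27; AND[min(a, b)] with full=0.92 → w = 0.27
Rules with consequent 'slow': {R1, R3} → strengths 0.82, 0.27
Aggregate via t-conorm [max(a, b)]: 0.82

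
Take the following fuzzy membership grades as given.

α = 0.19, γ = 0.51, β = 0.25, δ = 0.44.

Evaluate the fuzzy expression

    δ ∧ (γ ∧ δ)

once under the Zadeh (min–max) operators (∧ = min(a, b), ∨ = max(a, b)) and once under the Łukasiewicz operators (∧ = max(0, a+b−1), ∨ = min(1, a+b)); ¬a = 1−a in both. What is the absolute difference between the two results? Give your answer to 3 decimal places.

0.440

Under Zadeh (min–max):
  γ ∧ δ = min(a, b) on (0.51, 0.44) = 0.44
  δ ∧ (γ ∧ δ) = min(a, b) on (0.44, 0.44) = 0.44
  → value = 0.4400
Under Łukasiewicz:
  γ ∧ δ = max(0, a+b−1) on (0.51, 0.44) = 0.00
  δ ∧ (γ ∧ δ) = max(0, a+b−1) on (0.44, 0.00) = 0.00
  → value = 0.0000
|0.4400 − 0.0000| = 0.440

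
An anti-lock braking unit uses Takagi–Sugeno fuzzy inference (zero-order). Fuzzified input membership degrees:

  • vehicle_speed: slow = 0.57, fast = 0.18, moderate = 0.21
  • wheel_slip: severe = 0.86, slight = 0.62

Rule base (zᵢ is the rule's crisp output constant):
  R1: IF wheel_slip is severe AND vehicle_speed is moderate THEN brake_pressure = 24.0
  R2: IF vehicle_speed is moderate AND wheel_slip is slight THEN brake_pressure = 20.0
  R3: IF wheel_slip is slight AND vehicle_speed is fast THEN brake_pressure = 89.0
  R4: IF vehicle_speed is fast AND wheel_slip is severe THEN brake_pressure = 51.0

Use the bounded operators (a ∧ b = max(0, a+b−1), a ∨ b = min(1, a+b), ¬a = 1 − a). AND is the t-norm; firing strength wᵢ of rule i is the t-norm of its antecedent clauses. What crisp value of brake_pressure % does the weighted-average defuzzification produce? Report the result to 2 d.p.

33.82

R1 (z=24.0): severe=0.86, moderate=0.21; AND[max(0, a+b−1)] → w = 0.07
R2 (z=20.0): moderate=0.21, slight=0.62; AND[max(0, a+b−1)] → w = 0.00
R3 (z=89.0): slight=0.62, fast=0.18; AND[max(0, a+b−1)] → w = 0.00
R4 (z=51.0): fast=0.18, severe=0.86; AND[max(0, a+b−1)] → w = 0.04
Weighted average = (0.07·24.0 + 0.00·20.0 + 0.00·89.0 + 0.04·51.0) / (0.07 + 0.00 + 0.00 + 0.04)
  = 3.7200 / 0.1100 = 33.82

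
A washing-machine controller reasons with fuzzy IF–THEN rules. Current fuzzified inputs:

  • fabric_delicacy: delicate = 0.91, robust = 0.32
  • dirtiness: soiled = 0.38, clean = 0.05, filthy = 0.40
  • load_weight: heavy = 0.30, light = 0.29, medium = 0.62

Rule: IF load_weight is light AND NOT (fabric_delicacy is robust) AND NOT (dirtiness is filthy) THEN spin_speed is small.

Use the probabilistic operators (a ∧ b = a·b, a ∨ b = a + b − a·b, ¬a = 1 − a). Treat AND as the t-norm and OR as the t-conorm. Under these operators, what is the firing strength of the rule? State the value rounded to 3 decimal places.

0.118

firing strength: light=0.29, ¬robust=1−0.32=0.68, ¬filthy=1−0.40=0.60; AND[a·b] → w = 0.1183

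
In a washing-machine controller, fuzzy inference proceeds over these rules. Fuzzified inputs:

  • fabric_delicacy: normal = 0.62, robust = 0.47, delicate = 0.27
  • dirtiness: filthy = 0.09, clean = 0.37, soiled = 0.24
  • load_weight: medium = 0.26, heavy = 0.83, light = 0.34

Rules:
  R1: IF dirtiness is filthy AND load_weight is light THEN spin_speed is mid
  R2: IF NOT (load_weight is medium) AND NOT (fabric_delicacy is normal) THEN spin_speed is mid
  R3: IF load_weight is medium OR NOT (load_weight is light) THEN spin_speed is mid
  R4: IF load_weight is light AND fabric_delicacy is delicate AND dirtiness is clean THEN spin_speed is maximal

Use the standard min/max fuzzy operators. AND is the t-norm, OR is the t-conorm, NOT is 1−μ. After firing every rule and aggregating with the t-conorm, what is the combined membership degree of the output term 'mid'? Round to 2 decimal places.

0.66

R1: filthy=0.09, light=0.34; AND[min(a, b)] → w = 0.09
R2: ¬medium=1−0.26=0.74, ¬normal=1−0.62=0.38; AND[min(a, b)] → w = 0.38
R3: medium=0.26, ¬light=1−0.34=0.66; OR[max(a, b)] → w = 0.66
R4: light=0.34, delicate=0.27, clean=0.37; AND[min(a, b)] → w = 0.27
Rules with consequent 'mid': {R1, R2, R3} → strengths 0.09, 0.38, 0.66
Aggregate via t-conorm [max(a, b)]: 0.66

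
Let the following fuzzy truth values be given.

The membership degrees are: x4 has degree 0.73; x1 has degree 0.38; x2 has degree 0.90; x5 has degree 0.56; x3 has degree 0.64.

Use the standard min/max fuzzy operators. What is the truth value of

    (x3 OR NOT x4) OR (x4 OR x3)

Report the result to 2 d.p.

0.73

NOT x4 = 1 − 0.73 = 0.27
x3 OR NOT x4 = max(a, b) on (0.64, 0.27) = 0.64
x4 OR x3 = max(a, b) on (0.73, 0.64) = 0.73
(x3 OR NOT x4) OR (x4 OR x3) = max(a, b) on (0.64, 0.73) = 0.73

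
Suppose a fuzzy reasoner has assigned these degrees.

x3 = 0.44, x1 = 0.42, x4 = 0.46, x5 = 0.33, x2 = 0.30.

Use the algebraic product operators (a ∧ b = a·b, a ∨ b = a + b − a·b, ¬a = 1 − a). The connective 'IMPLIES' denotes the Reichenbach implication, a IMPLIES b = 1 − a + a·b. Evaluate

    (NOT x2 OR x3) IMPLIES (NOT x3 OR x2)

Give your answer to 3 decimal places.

0.744

NOT x2 = 1 − 0.3000 = 0.7000
NOT x2 OR x3 = a + b − a·b on (0.7000, 0.4400) = 0.8320
NOT x3 = 1 − 0.4400 = 0.5600
NOT x3 OR x2 = a + b − a·b on (0.5600, 0.3000) = 0.6920
(NOT x2 OR x3) IMPLIES (NOT x3 OR x2)  [Reichenbach: 1 − a + a·b] with a=0.8320, b=0.6920 → 0.7437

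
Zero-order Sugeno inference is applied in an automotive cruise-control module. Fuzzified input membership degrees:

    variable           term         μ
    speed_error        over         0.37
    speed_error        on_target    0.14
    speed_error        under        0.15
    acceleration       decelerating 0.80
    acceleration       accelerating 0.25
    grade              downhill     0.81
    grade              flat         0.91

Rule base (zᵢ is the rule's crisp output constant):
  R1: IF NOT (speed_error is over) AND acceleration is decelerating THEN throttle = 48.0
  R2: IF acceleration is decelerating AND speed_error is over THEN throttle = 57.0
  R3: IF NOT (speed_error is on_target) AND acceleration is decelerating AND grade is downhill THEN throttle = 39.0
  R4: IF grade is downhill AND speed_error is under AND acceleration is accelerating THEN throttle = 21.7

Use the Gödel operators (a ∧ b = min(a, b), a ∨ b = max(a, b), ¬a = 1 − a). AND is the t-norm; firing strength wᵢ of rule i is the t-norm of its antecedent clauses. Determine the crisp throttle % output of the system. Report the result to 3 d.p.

R1 (z=48.0): ¬over=1−0.37=0.63, decelerating=0.80; AND[min(a, b)] → w = 0.63
R2 (z=57.0): decelerating=0.80, over=0.37; AND[min(a, b)] → w = 0.37
R3 (z=39.0): ¬on_target=1−0.14=0.86, decelerating=0.80, downhill=0.81; AND[min(a, b)] → w = 0.80
R4 (z=21.7): downhill=0.81, under=0.15, accelerating=0.25; AND[min(a, b)] → w = 0.15
Weighted average = (0.63·48.0 + 0.37·57.0 + 0.80·39.0 + 0.15·21.7) / (0.63 + 0.37 + 0.80 + 0.15)
  = 85.7850 / 1.9500 = 43.992

43.992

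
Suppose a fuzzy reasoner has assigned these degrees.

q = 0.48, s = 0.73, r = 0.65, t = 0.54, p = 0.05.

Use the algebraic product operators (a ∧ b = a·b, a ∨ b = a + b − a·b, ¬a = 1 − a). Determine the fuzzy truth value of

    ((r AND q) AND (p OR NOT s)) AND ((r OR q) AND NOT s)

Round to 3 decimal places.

r AND q = a·b on (0.6500, 0.4800) = 0.3120
NOT s = 1 − 0.7300 = 0.2700
p OR NOT s = a + b − a·b on (0.0500, 0.2700) = 0.3065
(r AND q) AND (p OR NOT s) = a·b on (0.3120, 0.3065) = 0.0956
r OR q = a + b − a·b on (0.6500, 0.4800) = 0.8180
NOT s = 1 − 0.7300 = 0.2700
(r OR q) AND NOT s = a·b on (0.8180, 0.2700) = 0.2209
((r AND q) AND (p OR NOT s)) AND ((r OR q) AND NOT s) = a·b on (0.0956, 0.2209) = 0.0211

0.021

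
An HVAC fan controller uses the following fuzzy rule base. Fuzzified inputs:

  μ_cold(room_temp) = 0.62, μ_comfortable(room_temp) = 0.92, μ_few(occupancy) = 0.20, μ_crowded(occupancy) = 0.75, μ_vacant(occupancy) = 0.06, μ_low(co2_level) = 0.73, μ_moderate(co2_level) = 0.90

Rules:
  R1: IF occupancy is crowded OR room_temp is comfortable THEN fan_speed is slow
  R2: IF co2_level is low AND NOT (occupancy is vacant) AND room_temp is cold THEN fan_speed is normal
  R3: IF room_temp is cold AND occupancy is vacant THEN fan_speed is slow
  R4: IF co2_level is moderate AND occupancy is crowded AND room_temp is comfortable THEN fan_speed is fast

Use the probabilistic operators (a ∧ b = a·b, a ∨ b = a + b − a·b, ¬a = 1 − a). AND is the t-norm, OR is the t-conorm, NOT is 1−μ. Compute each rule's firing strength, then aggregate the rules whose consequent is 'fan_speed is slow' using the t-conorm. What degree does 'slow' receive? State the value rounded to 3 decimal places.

0.981

R1: crowded=0.75, comfortable=0.92; OR[a + b − a·b] → w = 0.9800
R2: low=0.73, ¬vacant=1−0.06=0.94, cold=0.62; AND[a·b] → w = 0.4254
R3: cold=0.62, vacant=0.06; AND[a·b] → w = 0.0372
R4: moderate=0.90, crowded=0.75, comfortable=0.92; AND[a·b] → w = 0.6210
Rules with consequent 'slow': {R1, R3} → strengths 0.9800, 0.0372
Aggregate via t-conorm [a + b − a·b]: 0.9807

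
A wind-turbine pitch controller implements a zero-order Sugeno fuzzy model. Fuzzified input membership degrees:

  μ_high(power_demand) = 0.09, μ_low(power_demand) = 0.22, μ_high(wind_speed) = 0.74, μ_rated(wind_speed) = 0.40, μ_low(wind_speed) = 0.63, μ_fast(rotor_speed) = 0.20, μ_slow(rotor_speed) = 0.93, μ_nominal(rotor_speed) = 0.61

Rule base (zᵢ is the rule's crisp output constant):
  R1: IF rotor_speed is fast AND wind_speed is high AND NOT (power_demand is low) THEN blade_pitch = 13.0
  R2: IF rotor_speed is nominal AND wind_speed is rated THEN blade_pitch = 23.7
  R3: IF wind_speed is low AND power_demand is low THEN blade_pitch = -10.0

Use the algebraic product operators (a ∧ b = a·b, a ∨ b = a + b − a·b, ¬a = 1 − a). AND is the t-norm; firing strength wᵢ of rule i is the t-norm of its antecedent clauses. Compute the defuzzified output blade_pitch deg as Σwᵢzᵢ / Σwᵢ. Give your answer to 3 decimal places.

R1 (z=13.0): fast=0.20, high=0.74, ¬low=1−0.22=0.78; AND[a·b] → w = 0.1154
R2 (z=23.7): nominal=0.61, rated=0.40; AND[a·b] → w = 0.2440
R3 (z=-10.0): low=0.63, low=0.22; AND[a·b] → w = 0.1386
Weighted average = (0.1154·13.0 + 0.2440·23.7 + 0.1386·-10.0) / (0.1154 + 0.2440 + 0.1386)
  = 5.8975 / 0.4980 = 11.841

11.841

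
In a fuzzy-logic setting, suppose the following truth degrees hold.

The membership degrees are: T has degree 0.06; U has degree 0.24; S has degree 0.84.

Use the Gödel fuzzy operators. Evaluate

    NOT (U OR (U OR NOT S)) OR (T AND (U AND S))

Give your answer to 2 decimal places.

0.76

NOT S = 1 − 0.84 = 0.16
U OR NOT S = max(a, b) on (0.24, 0.16) = 0.24
U OR (U OR NOT S) = max(a, b) on (0.24, 0.24) = 0.24
NOT (U OR (U OR NOT S)) = 1 − 0.24 = 0.76
U AND S = min(a, b) on (0.24, 0.84) = 0.24
T AND (U AND S) = min(a, b) on (0.06, 0.24) = 0.06
NOT (U OR (U OR NOT S)) OR (T AND (U AND S)) = max(a, b) on (0.76, 0.06) = 0.76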